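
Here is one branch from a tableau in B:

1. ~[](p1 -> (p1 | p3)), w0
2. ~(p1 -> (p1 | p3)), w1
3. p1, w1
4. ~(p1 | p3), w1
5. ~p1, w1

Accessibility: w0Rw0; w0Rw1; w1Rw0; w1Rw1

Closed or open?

Closed

Both p1 and ~p1 appear at w1.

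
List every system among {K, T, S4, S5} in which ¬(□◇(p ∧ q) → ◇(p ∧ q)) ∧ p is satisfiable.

K

T-tableau for the formula:
1. ¬(□◇(p ∧ q) → ◇(p ∧ q)) ∧ p, 0
2. ¬(□◇(p ∧ q) → ◇(p ∧ q)), 0
3. p, 0
4. □◇(p ∧ q), 0
5. ¬◇(p ∧ q), 0
6. ◇(p ∧ q), 0
7. ¬(p ∧ q), 0
8. ¬q, 0
9. p ∧ q, 1
10. p, 1
11. q, 1
12. ◇(p ∧ q), 1
13. ¬(p ∧ q), 1
14. ¬q, 1
Accessibility: 0R0, 0R1, 1R1
Branch closes: q and ¬q both at 1.
Every branch closes (one shown): unsatisfiable in T, hence also in S4, S5 (every S4/S5-frame is a T-frame).
K-tableau for the formula:
1. ¬(□◇(p ∧ q) → ◇(p ∧ q)) ∧ p, 0
2. ¬(□◇(p ∧ q) → ◇(p ∧ q)), 0
3. p, 0
4. □◇(p ∧ q), 0
5. ¬◇(p ∧ q), 0
Complete open branch: satisfiable in K.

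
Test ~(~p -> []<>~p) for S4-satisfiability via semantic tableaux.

1. ~(~p -> []<>~p), w0
2. ~p, w0
3. ~[]<>~p, w0
4. ~<>~p, w1
5. p, w1
Accessibility: w0Rw0, w0Rw1, w1Rw1

Yes, satisfiable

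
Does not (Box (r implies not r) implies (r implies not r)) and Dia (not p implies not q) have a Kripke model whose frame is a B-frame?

1. not (Box (r implies not r) implies (r implies not r)) and Dia (not p implies not q), w0
2. not (Box (r implies not r) implies (r implies not r)), w0   [and-rule on 1]
3. Dia (not p implies not q), w0   [and-rule on 1]
4. Box (r implies not r), w0   [neg-implies-rule on 2]
5. not (r implies not r), w0   [neg-implies-rule on 2]
6. r, w0   [neg-implies-rule on 5]
7. r implies not r, w0   [Box-rule on 4 via w0Rw0]
8. not r, w0   [implies-rule on 7 (branches; this branch)]
Accessibility: w0Rw0
Branch closes: r and not r both at w0.
All branches of the tableau close; one closing branch shown above.

Unsatisfiable (every branch closes)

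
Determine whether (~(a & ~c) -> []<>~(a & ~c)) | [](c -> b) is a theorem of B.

Tableau for the negation ~((~(a & ~c) -> []<>~(a & ~c)) | [](c -> b)):
1. ~((~(a & ~c) -> []<>~(a & ~c)) | [](c -> b)), w0
2. ~(~(a & ~c) -> []<>~(a & ~c)), w0   [~|-rule on 1]
3. ~[](c -> b), w0   [~|-rule on 1]
4. ~(a & ~c), w0   [~->-rule on 2]
5. ~[]<>~(a & ~c), w0   [~->-rule on 2]
6. c, w0   [~&-rule on 4 (branches; this branch)]
7. ~(c -> b), w1   [~[]-rule on 3: fresh world w1, w0Rw1]
8. c, w1   [~->-rule on 7]
9. ~b, w1   [~->-rule on 7]
10. ~<>~(a & ~c), w2   [~[]-rule on 5: fresh world w2, w0Rw2]
11. a & ~c, w0   [~<>-rule on 10 via w2Rw0]
12. a, w0   [&-rule on 11]
13. ~c, w0   [&-rule on 11]
Accessibility: w0Rw0, w0Rw1, w0Rw2, w1Rw0, w1Rw1, w2Rw0, w2Rw2
Branch closes: c and ~c both at w0.
All branches of the negation close; one closing branch shown above.

Valid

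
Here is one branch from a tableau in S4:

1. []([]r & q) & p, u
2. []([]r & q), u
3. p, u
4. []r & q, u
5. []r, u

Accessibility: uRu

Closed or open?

No, open

No world carries both an atom and its negation.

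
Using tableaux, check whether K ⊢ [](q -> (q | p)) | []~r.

Tableau for the negation ~([](q -> (q | p)) | []~r):
1. ~([](q -> (q | p)) | []~r), 0
2. ~[](q -> (q | p)), 0   [~|-rule on 1]
3. ~[]~r, 0   [~|-rule on 1]
4. ~(q -> (q | p)), 1   [~[]-rule on 2: fresh world 1, 0R1]
5. q, 1   [~->-rule on 4]
6. ~(q | p), 1   [~->-rule on 4]
7. ~q, 1   [~|-rule on 6]
8. ~p, 1   [~|-rule on 6]
Accessibility: 0R1
Branch closes: q and ~q both at 1.
All branches of the negation close; one closing branch shown above.

Valid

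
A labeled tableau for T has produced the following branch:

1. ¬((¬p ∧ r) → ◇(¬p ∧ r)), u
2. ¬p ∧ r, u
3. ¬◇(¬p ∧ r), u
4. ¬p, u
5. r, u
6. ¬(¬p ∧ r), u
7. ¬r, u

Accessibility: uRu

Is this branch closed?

Both r and ¬r appear at u.

Yes, closed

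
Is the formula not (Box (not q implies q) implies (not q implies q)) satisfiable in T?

1. not (Box (not q implies q) implies (not q implies q)), w0
2. Box (not q implies q), w0
3. not (not q implies q), w0
4. not q, w0
5. not q implies q, w0
6. q, w0
Accessibility: w0Rw0
Branch closes: q and not q both at w0.
(One branch shown.) All branches close.

No, unsatisfiable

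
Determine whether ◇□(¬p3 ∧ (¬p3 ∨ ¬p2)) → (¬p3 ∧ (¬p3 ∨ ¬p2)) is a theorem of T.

Not valid

Tableau for the negation ¬(◇□(¬p3 ∧ (¬p3 ∨ ¬p2)) → (¬p3 ∧ (¬p3 ∨ ¬p2))):
1. ¬(◇□(¬p3 ∧ (¬p3 ∨ ¬p2)) → (¬p3 ∧ (¬p3 ∨ ¬p2))), 0
2. ◇□(¬p3 ∧ (¬p3 ∨ ¬p2)), 0
3. ¬(¬p3 ∧ (¬p3 ∨ ¬p2)), 0
4. ¬(¬p3 ∨ ¬p2), 0
5. p3, 0
6. p2, 0
7. □(¬p3 ∧ (¬p3 ∨ ¬p2)), 1
8. ¬p3 ∧ (¬p3 ∨ ¬p2), 1
9. ¬p3, 1
10. ¬p3 ∨ ¬p2, 1
11. ¬p2, 1
Accessibility: 0R0, 0R1, 1R1
The negation has an open branch (countermodel exists).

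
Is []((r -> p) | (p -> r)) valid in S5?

Valid in S5

Tableau for the negation ~[]((r -> p) | (p -> r)):
1. ~[]((r -> p) | (p -> r)), w0
2. ~((r -> p) | (p -> r)), w1
3. ~(r -> p), w1
4. ~(p -> r), w1
5. r, w1
6. ~p, w1
7. p, w1
8. ~r, w1
Accessibility: w0Rw0, w0Rw1, w1Rw0, w1Rw1
Branch closes: p and ~p both at w1.
All branches of the negation close; one closing branch shown above.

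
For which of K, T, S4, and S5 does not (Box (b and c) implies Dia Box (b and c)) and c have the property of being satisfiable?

K

T-tableau for the formula:
1. not (Box (b and c) implies Dia Box (b and c)) and c, w0
2. not (Box (b and c) implies Dia Box (b and c)), w0   [and-rule on 1]
3. c, w0   [and-rule on 1]
4. Box (b and c), w0   [neg-implies-rule on 2]
5. not Dia Box (b and c), w0   [neg-implies-rule on 2]
6. b and c, w0   [Box-rule on 4 via w0Rw0]
7. b, w0   [and-rule on 6]
8. not Box (b and c), w0   [neg-Dia-rule on 5 via w0Rw0]
9. not (b and c), w1   [neg-Box-rule on 8: fresh world w1, w0Rw1]
10. b and c, w1   [Box-rule on 4 via w0Rw1]
11. b, w1   [and-rule on 10]
12. c, w1   [and-rule on 10]
13. not Box (b and c), w1   [neg-Dia-rule on 5 via w0Rw1]
14. not c, w1   [neg-and-rule on 9 (branches; this branch)]
Accessibility: w0Rw0, w0Rw1, w1Rw1
Branch closes: c and not c both at w1.
Every branch closes (one shown): unsatisfiable in T, hence also in S4, S5 (every S4/S5-frame is a T-frame).
K-tableau for the formula:
1. not (Box (b and c) implies Dia Box (b and c)) and c, w0
2. not (Box (b and c) implies Dia Box (b and c)), w0   [and-rule on 1]
3. c, w0   [and-rule on 1]
4. Box (b and c), w0   [neg-implies-rule on 2]
5. not Dia Box (b and c), w0   [neg-implies-rule on 2]
Complete open branch: satisfiable in K.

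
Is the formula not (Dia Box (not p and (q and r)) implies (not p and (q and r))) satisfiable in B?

Unsatisfiable

1. not (Dia Box (not p and (q and r)) implies (not p and (q and r))), 0
2. Dia Box (not p and (q and r)), 0
3. not (not p and (q and r)), 0
4. not (q and r), 0
5. not r, 0
6. Box (not p and (q and r)), 1
7. not p and (q and r), 0
8. not p, 0
9. q and r, 0
10. q, 0
11. r, 0
Accessibility: 0R0, 0R1, 1R0, 1R1
Branch closes: r and not r both at 0.
Every branch closes; the branch above is one of them.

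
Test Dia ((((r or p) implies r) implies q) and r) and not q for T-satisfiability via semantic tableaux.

Yes, satisfiable

1. Dia ((((r or p) implies r) implies q) and r) and not q, u
2. Dia ((((r or p) implies r) implies q) and r), u
3. not q, u
4. (((r or p) implies r) implies q) and r, v
5. ((r or p) implies r) implies q, v
6. r, v
7. q, v
Accessibility: uRu, uRv, vRv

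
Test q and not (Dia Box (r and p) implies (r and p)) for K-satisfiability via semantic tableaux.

Yes, satisfiable

1. q and not (Dia Box (r and p) implies (r and p)), w0
2. q, w0
3. not (Dia Box (r and p) implies (r and p)), w0
4. Dia Box (r and p), w0
5. not (r and p), w0
6. not p, w0
7. Box (r and p), w1
Accessibility: w0Rw1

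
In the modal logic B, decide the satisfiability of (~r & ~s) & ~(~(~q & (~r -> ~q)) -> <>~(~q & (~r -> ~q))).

No, unsatisfiable

1. (~r & ~s) & ~(~(~q & (~r -> ~q)) -> <>~(~q & (~r -> ~q))), 0
2. ~r & ~s, 0
3. ~(~(~q & (~r -> ~q)) -> <>~(~q & (~r -> ~q))), 0
4. ~r, 0
5. ~s, 0
6. ~(~q & (~r -> ~q)), 0
7. ~<>~(~q & (~r -> ~q)), 0
8. ~q & (~r -> ~q), 0
9. ~q, 0
10. ~r -> ~q, 0
11. ~(~r -> ~q), 0
12. q, 0
Accessibility: 0R0
Branch closes: q and ~q both at 0.
Every branch closes; the branch above is one of them.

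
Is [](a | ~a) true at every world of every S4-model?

Valid in S4

Tableau for the negation ~[](a | ~a):
1. ~[](a | ~a), u
2. ~(a | ~a), v
3. ~a, v
4. a, v
Accessibility: uRu, uRv, vRv
Branch closes: a and ~a both at v.
All branches of the negation close; one closing branch shown above.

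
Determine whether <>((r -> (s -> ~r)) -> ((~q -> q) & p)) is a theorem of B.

Invalid (countermodel exists)

Tableau for the negation ~<>((r -> (s -> ~r)) -> ((~q -> q) & p)):
1. ~<>((r -> (s -> ~r)) -> ((~q -> q) & p)), 0
2. ~((r -> (s -> ~r)) -> ((~q -> q) & p)), 0   [~<>-rule on 1 via 0R0]
3. r -> (s -> ~r), 0   [~->-rule on 2]
4. ~((~q -> q) & p), 0   [~->-rule on 2]
5. s -> ~r, 0   [->-rule on 3 (branches; this branch)]
6. ~p, 0   [~&-rule on 4 (branches; this branch)]
7. ~r, 0   [->-rule on 5 (branches; this branch)]
Accessibility: 0R0
The negation has an open branch (countermodel exists).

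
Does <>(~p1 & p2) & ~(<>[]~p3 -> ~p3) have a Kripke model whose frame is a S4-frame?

1. <>(~p1 & p2) & ~(<>[]~p3 -> ~p3), u
2. <>(~p1 & p2), u
3. ~(<>[]~p3 -> ~p3), u
4. <>[]~p3, u
5. p3, u
6. ~p1 & p2, v
7. ~p1, v
8. p2, v
9. []~p3, w
10. ~p3, w
Accessibility: uRu, uRv, uRw, vRv, wRw

Satisfiable (open branch found)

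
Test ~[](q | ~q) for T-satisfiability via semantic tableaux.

Unsatisfiable (every branch closes)

1. ~[](q | ~q), w0
2. ~(q | ~q), w1
3. ~q, w1
4. q, w1
Accessibility: w0Rw0, w0Rw1, w1Rw1
Branch closes: q and ~q both at w1.
(One branch shown.) All branches close.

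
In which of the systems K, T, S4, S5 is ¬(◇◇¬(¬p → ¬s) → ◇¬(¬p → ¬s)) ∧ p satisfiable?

S4-tableau for the formula:
1. ¬(◇◇¬(¬p → ¬s) → ◇¬(¬p → ¬s)) ∧ p, 0
2. ¬(◇◇¬(¬p → ¬s) → ◇¬(¬p → ¬s)), 0
3. p, 0
4. ◇◇¬(¬p → ¬s), 0
5. ¬◇¬(¬p → ¬s), 0
6. ¬p → ¬s, 0
7. ¬s, 0
8. ◇¬(¬p → ¬s), 1
9. ¬p → ¬s, 1
10. ¬s, 1
11. ¬(¬p → ¬s), 2
12. ¬p, 2
13. s, 2
14. ¬p → ¬s, 2
15. ¬s, 2
Accessibility: 0R0, 0R1, 0R2, 1R1, 1R2, 2R2
Branch closes: s and ¬s both at 2.
Every branch closes (one shown): unsatisfiable in S4, hence also in S5 (every S5-frame is an S4-frame).
T-tableau for the formula:
1. ¬(◇◇¬(¬p → ¬s) → ◇¬(¬p → ¬s)) ∧ p, 0
2. ¬(◇◇¬(¬p → ¬s) → ◇¬(¬p → ¬s)), 0
3. p, 0
4. ◇◇¬(¬p → ¬s), 0
5. ¬◇¬(¬p → ¬s), 0
6. ¬p → ¬s, 0
7. ¬s, 0
8. ◇¬(¬p → ¬s), 1
9. ¬p → ¬s, 1
10. ¬s, 1
11. ¬(¬p → ¬s), 2
12. ¬p, 2
13. s, 2
Accessibility: 0R0, 0R1, 1R1, 1R2, 2R2
Complete open branch: satisfiable in T, hence also in K (this T-model is also a K-model).

K, T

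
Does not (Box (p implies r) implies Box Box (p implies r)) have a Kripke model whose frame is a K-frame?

Satisfiable

1. not (Box (p implies r) implies Box Box (p implies r)), u
2. Box (p implies r), u
3. not Box Box (p implies r), u
4. not Box (p implies r), v
5. p implies r, v
6. r, v
7. not (p implies r), w
8. p, w
9. not r, w
Accessibility: uRv, vRw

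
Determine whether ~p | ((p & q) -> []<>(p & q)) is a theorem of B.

Tableau for the negation ~(~p | ((p & q) -> []<>(p & q))):
1. ~(~p | ((p & q) -> []<>(p & q))), u
2. p, u
3. ~((p & q) -> []<>(p & q)), u
4. p & q, u
5. ~[]<>(p & q), u
6. q, u
7. ~<>(p & q), v
8. ~(p & q), u
9. ~(p & q), v
10. ~q, u
Accessibility: uRu, uRv, vRu, vRv
Branch closes: q and ~q both at u.
All branches of the negation close; one closing branch shown above.

Yes, valid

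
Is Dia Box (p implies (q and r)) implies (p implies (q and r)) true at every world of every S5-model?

Tableau for the negation not (Dia Box (p implies (q and r)) implies (p implies (q and r))):
1. not (Dia Box (p implies (q and r)) implies (p implies (q and r))), w0
2. Dia Box (p implies (q and r)), w0
3. not (p implies (q and r)), w0
4. p, w0
5. not (q and r), w0
6. not r, w0
7. Box (p implies (q and r)), w1
8. p implies (q and r), w0
9. p implies (q and r), w1
10. q and r, w0
11. q, w0
12. r, w0
Accessibility: w0Rw0, w0Rw1, w1Rw0, w1Rw1
Branch closes: r and not r both at w0.
All branches of the negation close; one closing branch shown above.

Valid in S5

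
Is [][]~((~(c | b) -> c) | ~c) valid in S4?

No, not valid

Tableau for the negation ~[][]~((~(c | b) -> c) | ~c):
1. ~[][]~((~(c | b) -> c) | ~c), 0
2. ~[]~((~(c | b) -> c) | ~c), 1
3. (~(c | b) -> c) | ~c, 2
4. ~c, 2
Accessibility: 0R0, 0R1, 0R2, 1R1, 1R2, 2R2
The negation has an open branch (countermodel exists).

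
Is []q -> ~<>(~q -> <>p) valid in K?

Not valid

Tableau for the negation ~([]q -> ~<>(~q -> <>p)):
1. ~([]q -> ~<>(~q -> <>p)), u
2. []q, u
3. <>(~q -> <>p), u
4. ~q -> <>p, v
5. q, v
6. <>p, v
7. p, w
Accessibility: uRv, vRw
The negation has an open branch (countermodel exists).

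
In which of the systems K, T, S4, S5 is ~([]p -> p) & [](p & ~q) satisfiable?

K

T-tableau for the formula:
1. ~([]p -> p) & [](p & ~q), u
2. ~([]p -> p), u
3. [](p & ~q), u
4. []p, u
5. ~p, u
6. p & ~q, u
7. p, u
8. ~q, u
Accessibility: uRu
Branch closes: p and ~p both at u.
Every branch closes (one shown): unsatisfiable in T, hence also in S4, S5 (every S4/S5-frame is a T-frame).
K-tableau for the formula:
1. ~([]p -> p) & [](p & ~q), u
2. ~([]p -> p), u
3. [](p & ~q), u
4. []p, u
5. ~p, u
Complete open branch: satisfiable in K.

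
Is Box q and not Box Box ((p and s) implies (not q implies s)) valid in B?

Tableau for the negation not (Box q and not Box Box ((p and s) implies (not q implies s))):
1. not (Box q and not Box Box ((p and s) implies (not q implies s))), w0
2. Box Box ((p and s) implies (not q implies s)), w0
3. Box ((p and s) implies (not q implies s)), w0
4. (p and s) implies (not q implies s), w0
5. not q implies s, w0
6. s, w0
Accessibility: w0Rw0
The negation has an open branch (countermodel exists).

Invalid (countermodel exists)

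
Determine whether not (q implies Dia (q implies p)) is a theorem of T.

Tableau for the negation q implies Dia (q implies p):
1. q implies Dia (q implies p), u
2. Dia (q implies p), u   [implies-rule on 1 (branches; this branch)]
3. q implies p, v   [Dia-rule on 2: fresh world v, uRv]
4. p, v   [implies-rule on 3 (branches; this branch)]
Accessibility: uRu, uRv, vRv
The negation has an open branch (countermodel exists).

Not valid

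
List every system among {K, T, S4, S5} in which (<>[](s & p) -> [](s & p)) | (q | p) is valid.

S5

S5-tableau for the negation ~((<>[](s & p) -> [](s & p)) | (q | p)):
1. ~((<>[](s & p) -> [](s & p)) | (q | p)), u
2. ~(<>[](s & p) -> [](s & p)), u
3. ~(q | p), u
4. <>[](s & p), u
5. ~[](s & p), u
6. ~q, u
7. ~p, u
8. [](s & p), v
9. s & p, u
10. s, u
11. p, u
Accessibility: uRu, uRv, vRu, vRv
Branch closes: p and ~p both at u.
Every branch closes (one shown): valid in S5.
S4-tableau for the negation ~((<>[](s & p) -> [](s & p)) | (q | p)):
1. ~((<>[](s & p) -> [](s & p)) | (q | p)), u
2. ~(<>[](s & p) -> [](s & p)), u
3. ~(q | p), u
4. <>[](s & p), u
5. ~[](s & p), u
6. ~q, u
7. ~p, u
8. [](s & p), v
9. s & p, v
10. s, v
11. p, v
12. ~(s & p), w
13. ~p, w
Accessibility: uRu, uRv, uRw, vRv, wRw
Complete open branch: countermodel on an S4-frame, so not valid in S4, nor in K, T (the same frame is also a K-frame and a T-frame).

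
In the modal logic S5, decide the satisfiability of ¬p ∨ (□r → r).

Satisfiable (open branch found)

1. ¬p ∨ (□r → r), w0
2. □r → r, w0
3. r, w0
Accessibility: w0Rw0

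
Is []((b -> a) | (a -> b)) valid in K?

Tableau for the negation ~[]((b -> a) | (a -> b)):
1. ~[]((b -> a) | (a -> b)), w0
2. ~((b -> a) | (a -> b)), w1
3. ~(b -> a), w1
4. ~(a -> b), w1
5. b, w1
6. ~a, w1
7. a, w1
8. ~b, w1
Accessibility: w0Rw1
Branch closes: a and ~a both at w1.
All branches of the negation close; one closing branch shown above.

Yes, valid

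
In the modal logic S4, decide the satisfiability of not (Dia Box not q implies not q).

1. not (Dia Box not q implies not q), u
2. Dia Box not q, u
3. q, u
4. Box not q, v
5. not q, v
Accessibility: uRu, uRv, vRv

Satisfiable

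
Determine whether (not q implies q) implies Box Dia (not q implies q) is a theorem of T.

Tableau for the negation not ((not q implies q) implies Box Dia (not q implies q)):
1. not ((not q implies q) implies Box Dia (not q implies q)), 0
2. not q implies q, 0
3. not Box Dia (not q implies q), 0
4. q, 0
5. not Dia (not q implies q), 1
6. not (not q implies q), 1
7. not q, 1
Accessibility: 0R0, 0R1, 1R1
The negation has an open branch (countermodel exists).

No, not valid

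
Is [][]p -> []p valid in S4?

Tableau for the negation ~([][]p -> []p):
1. ~([][]p -> []p), 0
2. [][]p, 0
3. ~[]p, 0
4. []p, 0
5. p, 0
6. ~p, 1
7. []p, 1
8. p, 1
Accessibility: 0R0, 0R1, 1R1
Branch closes: p and ~p both at 1.
Every branch of the negation's tableau closes; the branch above is one of them.

Yes, valid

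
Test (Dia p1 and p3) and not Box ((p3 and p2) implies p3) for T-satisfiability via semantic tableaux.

1. (Dia p1 and p3) and not Box ((p3 and p2) implies p3), w0
2. Dia p1 and p3, w0   [and-rule on 1]
3. not Box ((p3 and p2) implies p3), w0   [and-rule on 1]
4. Dia p1, w0   [and-rule on 2]
5. p3, w0   [and-rule on 2]
6. not ((p3 and p2) implies p3), w1   [neg-Box-rule on 3: fresh world w1, w0Rw1]
7. p3 and p2, w1   [neg-implies-rule on 6]
8. not p3, w1   [neg-implies-rule on 6]
9. p3, w1   [and-rule on 7]
10. p2, w1   [and-rule on 7]
Accessibility: w0Rw0, w0Rw1, w1Rw1
Branch closes: p3 and not p3 both at w1.
(One branch shown.) All branches close.

Unsatisfiable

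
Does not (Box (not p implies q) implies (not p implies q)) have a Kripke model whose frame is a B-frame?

1. not (Box (not p implies q) implies (not p implies q)), w0
2. Box (not p implies q), w0
3. not (not p implies q), w0
4. not p, w0
5. not q, w0
6. not p implies q, w0
7. q, w0
Accessibility: w0Rw0
Branch closes: q and not q both at w0.
(One branch shown.) All branches close.

No, unsatisfiable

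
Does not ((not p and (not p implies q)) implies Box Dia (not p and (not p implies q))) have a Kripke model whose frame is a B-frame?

Unsatisfiable (every branch closes)

1. not ((not p and (not p implies q)) implies Box Dia (not p and (not p implies q))), u
2. not p and (not p implies q), u
3. not Box Dia (not p and (not p implies q)), u
4. not p, u
5. not p implies q, u
6. q, u
7. not Dia (not p and (not p implies q)), v
8. not (not p and (not p implies q)), u
9. not (not p and (not p implies q)), v
10. not (not p implies q), u
11. not q, u
Accessibility: uRu, uRv, vRu, vRv
Branch closes: q and not q both at u.
Every branch closes; the branch above is one of them.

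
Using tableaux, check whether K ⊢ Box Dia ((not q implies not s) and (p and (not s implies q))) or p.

Tableau for the negation not (Box Dia ((not q implies not s) and (p and (not s implies q))) or p):
1. not (Box Dia ((not q implies not s) and (p and (not s implies q))) or p), 0
2. not Box Dia ((not q implies not s) and (p and (not s implies q))), 0
3. not p, 0
4. not Dia ((not q implies not s) and (p and (not s implies q))), 1
Accessibility: 0R1
The negation has an open branch (countermodel exists).

No, not valid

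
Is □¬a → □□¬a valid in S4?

Tableau for the negation ¬(□¬a → □□¬a):
1. ¬(□¬a → □□¬a), 0
2. □¬a, 0
3. ¬□□¬a, 0
4. ¬a, 0
5. ¬□¬a, 1
6. ¬a, 1
7. a, 2
8. ¬a, 2
Accessibility: 0R0, 0R1, 0R2, 1R1, 1R2, 2R2
Branch closes: a and ¬a both at 2.
All branches of the negation close; one closing branch shown above.

Yes, valid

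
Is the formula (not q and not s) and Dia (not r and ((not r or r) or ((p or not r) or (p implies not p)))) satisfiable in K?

Satisfiable (open branch found)

1. (not q and not s) and Dia (not r and ((not r or r) or ((p or not r) or (p implies not p)))), 0
2. not q and not s, 0
3. Dia (not r and ((not r or r) or ((p or not r) or (p implies not p)))), 0
4. not q, 0
5. not s, 0
6. not r and ((not r or r) or ((p or not r) or (p implies not p))), 1
7. not r, 1
8. (not r or r) or ((p or not r) or (p implies not p)), 1
9. (p or not r) or (p implies not p), 1
10. p implies not p, 1
11. not p, 1
Accessibility: 0R1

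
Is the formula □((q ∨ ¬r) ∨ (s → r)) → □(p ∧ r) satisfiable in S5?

Yes, satisfiable

1. □((q ∨ ¬r) ∨ (s → r)) → □(p ∧ r), u
2. □(p ∧ r), u
3. p ∧ r, u
4. p, u
5. r, u
Accessibility: uRu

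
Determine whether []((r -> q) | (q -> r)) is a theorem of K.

Tableau for the negation ~[]((r -> q) | (q -> r)):
1. ~[]((r -> q) | (q -> r)), u
2. ~((r -> q) | (q -> r)), v
3. ~(r -> q), v
4. ~(q -> r), v
5. r, v
6. ~q, v
7. q, v
8. ~r, v
Accessibility: uRv
Branch closes: q and ~q both at v.
Every branch of the negation's tableau closes; the branch above is one of them.

Valid in K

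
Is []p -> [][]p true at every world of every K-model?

Not valid

Tableau for the negation ~([]p -> [][]p):
1. ~([]p -> [][]p), 0
2. []p, 0
3. ~[][]p, 0
4. ~[]p, 1
5. p, 1
6. ~p, 2
Accessibility: 0R1, 1R2
The negation has an open branch (countermodel exists).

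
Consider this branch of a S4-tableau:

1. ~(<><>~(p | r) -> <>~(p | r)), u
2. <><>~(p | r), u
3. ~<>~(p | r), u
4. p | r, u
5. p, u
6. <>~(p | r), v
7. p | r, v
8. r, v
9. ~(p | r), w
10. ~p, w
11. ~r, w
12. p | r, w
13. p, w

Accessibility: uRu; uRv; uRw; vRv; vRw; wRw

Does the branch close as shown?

Both p and ~p appear at w.

Yes, closed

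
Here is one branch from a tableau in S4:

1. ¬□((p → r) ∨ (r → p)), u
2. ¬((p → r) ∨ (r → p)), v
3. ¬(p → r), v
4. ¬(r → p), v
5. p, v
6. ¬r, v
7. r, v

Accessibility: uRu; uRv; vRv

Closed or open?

Closed

Both r and ¬r appear at v.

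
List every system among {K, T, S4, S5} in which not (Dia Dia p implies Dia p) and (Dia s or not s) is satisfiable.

S4-tableau for the formula:
1. not (Dia Dia p implies Dia p) and (Dia s or not s), u
2. not (Dia Dia p implies Dia p), u   [and-rule on 1]
3. Dia s or not s, u   [and-rule on 1]
4. Dia Dia p, u   [neg-implies-rule on 2]
5. not Dia p, u   [neg-implies-rule on 2]
6. not p, u   [neg-Dia-rule on 5 via uRu]
7. Dia s, u   [or-rule on 3 (branches; this branch)]
8. Dia p, v   [Dia-rule on 4: fresh world v, uRv]
9. not p, v   [neg-Dia-rule on 5 via uRv]
10. s, w   [Dia-rule on 7: fresh world w, uRw]
11. not p, w   [neg-Dia-rule on 5 via uRw]
12. p, x   [Dia-rule on 8: fresh world x, vRx]
13. not p, x   [neg-Dia-rule on 5 via uRx]
Accessibility: uRu, uRv, uRw, uRx, vRv, vRx, wRw, xRx
Branch closes: p and not p both at x.
Every branch closes (one shown): unsatisfiable in S4, hence also in S5 (every S5-frame is an S4-frame).
T-tableau for the formula:
1. not (Dia Dia p implies Dia p) and (Dia s or not s), u
2. not (Dia Dia p implies Dia p), u   [and-rule on 1]
3. Dia s or not s, u   [and-rule on 1]
4. Dia Dia p, u   [neg-implies-rule on 2]
5. not Dia p, u   [neg-implies-rule on 2]
6. not p, u   [neg-Dia-rule on 5 via uRu]
7. not s, u   [or-rule on 3 (branches; this branch)]
8. Dia p, v   [Dia-rule on 4: fresh world v, uRv]
9. not p, v   [neg-Dia-rule on 5 via uRv]
10. p, w   [Dia-rule on 8: fresh world w, vRw]
Accessibility: uRu, uRv, vRv, vRw, wRw
Complete open branch: satisfiable in T, hence also in K (this T-model is also a K-model).

K, T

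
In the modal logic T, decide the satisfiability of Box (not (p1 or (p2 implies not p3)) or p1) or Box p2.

Satisfiable

1. Box (not (p1 or (p2 implies not p3)) or p1) or Box p2, u
2. Box p2, u
3. p2, u
Accessibility: uRu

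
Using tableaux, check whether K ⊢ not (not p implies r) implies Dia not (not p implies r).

No, not valid

Tableau for the negation not (not (not p implies r) implies Dia not (not p implies r)):
1. not (not (not p implies r) implies Dia not (not p implies r)), 0
2. not (not p implies r), 0
3. not Dia not (not p implies r), 0
4. not p, 0
5. not r, 0
The negation has an open branch (countermodel exists).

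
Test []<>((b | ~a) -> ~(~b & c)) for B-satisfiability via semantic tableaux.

1. []<>((b | ~a) -> ~(~b & c)), 0
2. <>((b | ~a) -> ~(~b & c)), 0
3. (b | ~a) -> ~(~b & c), 1
4. <>((b | ~a) -> ~(~b & c)), 1
5. ~(~b & c), 1
6. ~c, 1
7. (b | ~a) -> ~(~b & c), 2
8. ~(~b & c), 2
9. ~c, 2
Accessibility: 0R0, 0R1, 1R0, 1R1, 1R2, 2R1, 2R2

Yes, satisfiable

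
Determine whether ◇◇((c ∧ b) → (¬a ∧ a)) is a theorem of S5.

Tableau for the negation ¬◇◇((c ∧ b) → (¬a ∧ a)):
1. ¬◇◇((c ∧ b) → (¬a ∧ a)), 0
2. ¬◇((c ∧ b) → (¬a ∧ a)), 0
3. ¬((c ∧ b) → (¬a ∧ a)), 0
4. c ∧ b, 0
5. ¬(¬a ∧ a), 0
6. c, 0
7. b, 0
8. ¬a, 0
Accessibility: 0R0
The negation has an open branch (countermodel exists).

No, not valid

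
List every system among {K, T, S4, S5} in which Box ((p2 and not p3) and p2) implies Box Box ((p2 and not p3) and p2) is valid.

S4, S5

S4-tableau for the negation not (Box ((p2 and not p3) and p2) implies Box Box ((p2 and not p3) and p2)):
1. not (Box ((p2 and not p3) and p2) implies Box Box ((p2 and not p3) and p2)), w0
2. Box ((p2 and not p3) and p2), w0   [neg-implies-rule on 1]
3. not Box Box ((p2 and not p3) and p2), w0   [neg-implies-rule on 1]
4. (p2 and not p3) and p2, w0   [Box-rule on 2 via w0Rw0]
5. p2 and not p3, w0   [and-rule on 4]
6. p2, w0   [and-rule on 4]
7. not p3, w0   [and-rule on 5]
8. not Box ((p2 and not p3) and p2), w1   [neg-Box-rule on 3: fresh world w1, w0Rw1]
9. (p2 and not p3) and p2, w1   [Box-rule on 2 via w0Rw1]
10. p2 and not p3, w1   [and-rule on 9]
11. p2, w1   [and-rule on 9]
12. not p3, w1   [and-rule on 10]
13. not ((p2 and not p3) and p2), w2   [neg-Box-rule on 8: fresh world w2, w1Rw2]
14. (p2 and not p3) and p2, w2   [Box-rule on 2 via w0Rw2]
15. p2 and not p3, w2   [and-rule on 14]
16. p2, w2   [and-rule on 14]
17. not p3, w2   [and-rule on 15]
18. not (p2 and not p3), w2   [neg-and-rule on 13 (branches; this branch)]
19. p3, w2   [neg-and-rule on 18 (branches; this branch)]
Accessibility: w0Rw0, w0Rw1, w0Rw2, w1Rw1, w1Rw2, w2Rw2
Branch closes: p3 and not p3 both at w2.
Every branch closes (one shown): valid in S4, hence also in S5 (every theorem of S4 is a theorem of S5).
T-tableau for the negation not (Box ((p2 and not p3) and p2) implies Box Box ((p2 and not p3) and p2)):
1. not (Box ((p2 and not p3) and p2) implies Box Box ((p2 and not p3) and p2)), w0
2. Box ((p2 and not p3) and p2), w0   [neg-implies-rule on 1]
3. not Box Box ((p2 and not p3) and p2), w0   [neg-implies-rule on 1]
4. (p2 and not p3) and p2, w0   [Box-rule on 2 via w0Rw0]
5. p2 and not p3, w0   [and-rule on 4]
6. p2, w0   [and-rule on 4]
7. not p3, w0   [and-rule on 5]
8. not Box ((p2 and not p3) and p2), w1   [neg-Box-rule on 3: fresh world w1, w0Rw1]
9. (p2 and not p3) and p2, w1   [Box-rule on 2 via w0Rw1]
10. p2 and not p3, w1   [and-rule on 9]
11. p2, w1   [and-rule on 9]
12. not p3, w1   [and-rule on 10]
13. not ((p2 and not p3) and p2), w2   [neg-Box-rule on 8: fresh world w2, w1Rw2]
14. not p2, w2   [neg-and-rule on 13 (branches; this branch)]
Accessibility: w0Rw0, w0Rw1, w1Rw1, w1Rw2, w2Rw2
Complete open branch: countermodel on a T-frame, so not valid in T, nor in K (the same frame is also a K-frame).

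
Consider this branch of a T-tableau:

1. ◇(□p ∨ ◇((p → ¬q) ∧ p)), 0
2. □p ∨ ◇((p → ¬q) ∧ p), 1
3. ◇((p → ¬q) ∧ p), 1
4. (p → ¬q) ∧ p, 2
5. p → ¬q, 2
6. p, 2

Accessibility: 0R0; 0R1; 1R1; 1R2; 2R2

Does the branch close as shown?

There is no literal clash: for every atom and world, at most one sign appears.

Open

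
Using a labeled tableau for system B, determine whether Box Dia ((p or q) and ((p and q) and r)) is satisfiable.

1. Box Dia ((p or q) and ((p and q) and r)), u
2. Dia ((p or q) and ((p and q) and r)), u
3. (p or q) and ((p and q) and r), v
4. p or q, v
5. (p and q) and r, v
6. p and q, v
7. r, v
8. p, v
9. q, v
10. Dia ((p or q) and ((p and q) and r)), v
11. (p or q) and ((p and q) and r), w
12. p or q, w
13. (p and q) and r, w
14. p and q, w
15. r, w
16. p, w
17. q, w
Accessibility: uRu, uRv, vRu, vRv, vRw, wRv, wRw

Satisfiable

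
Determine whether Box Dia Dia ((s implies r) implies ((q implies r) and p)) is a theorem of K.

Tableau for the negation not Box Dia Dia ((s implies r) implies ((q implies r) and p)):
1. not Box Dia Dia ((s implies r) implies ((q implies r) and p)), w0
2. not Dia Dia ((s implies r) implies ((q implies r) and p)), w1
Accessibility: w0Rw1
The negation has an open branch (countermodel exists).

Not valid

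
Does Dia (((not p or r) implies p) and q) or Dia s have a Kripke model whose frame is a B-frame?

Yes, satisfiable

1. Dia (((not p or r) implies p) and q) or Dia s, 0
2. Dia s, 0   [or-rule on 1 (branches; this branch)]
3. s, 1   [Dia-rule on 2: fresh world 1, 0R1]
Accessibility: 0R0, 0R1, 1R0, 1R1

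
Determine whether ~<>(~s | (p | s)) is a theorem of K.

Not valid

Tableau for the negation <>(~s | (p | s)):
1. <>(~s | (p | s)), 0
2. ~s | (p | s), 1   [<>-rule on 1: fresh world 1, 0R1]
3. p | s, 1   [|-rule on 2 (branches; this branch)]
4. s, 1   [|-rule on 3 (branches; this branch)]
Accessibility: 0R1
The negation has an open branch (countermodel exists).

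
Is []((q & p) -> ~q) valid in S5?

No, not valid

Tableau for the negation ~[]((q & p) -> ~q):
1. ~[]((q & p) -> ~q), w0
2. ~((q & p) -> ~q), w1   [~[]-rule on 1: fresh world w1, w0Rw1]
3. q & p, w1   [~->-rule on 2]
4. q, w1   [~->-rule on 2]
5. p, w1   [&-rule on 3]
Accessibility: w0Rw0, w0Rw1, w1Rw0, w1Rw1
The negation has an open branch (countermodel exists).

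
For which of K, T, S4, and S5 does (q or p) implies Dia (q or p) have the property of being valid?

T-tableau for the negation not ((q or p) implies Dia (q or p)):
1. not ((q or p) implies Dia (q or p)), u
2. q or p, u
3. not Dia (q or p), u
4. not (q or p), u
5. not q, u
6. not p, u
7. p, u
Accessibility: uRu
Branch closes: p and not p both at u.
Every branch closes (one shown): valid in T, hence also in S4, S5 (every theorem of T is a theorem of S4 and S5).
K-tableau for the negation not ((q or p) implies Dia (q or p)):
1. not ((q or p) implies Dia (q or p)), u
2. q or p, u
3. not Dia (q or p), u
4. p, u
Complete open branch: countermodel on a K-frame, so not valid in K.

T, S4, S5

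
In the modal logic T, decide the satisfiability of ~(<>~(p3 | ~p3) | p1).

1. ~(<>~(p3 | ~p3) | p1), w0
2. ~<>~(p3 | ~p3), w0   [~|-rule on 1]
3. ~p1, w0   [~|-rule on 1]
4. p3 | ~p3, w0   [~<>-rule on 2 via w0Rw0]
5. ~p3, w0   [|-rule on 4 (branches; this branch)]
Accessibility: w0Rw0

Yes, satisfiable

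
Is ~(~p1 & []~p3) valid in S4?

Tableau for the negation ~p1 & []~p3:
1. ~p1 & []~p3, u
2. ~p1, u   [&-rule on 1]
3. []~p3, u   [&-rule on 1]
4. ~p3, u   [[]-rule on 3 via uRu]
Accessibility: uRu
The negation has an open branch (countermodel exists).

No, not valid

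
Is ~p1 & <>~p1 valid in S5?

Tableau for the negation ~(~p1 & <>~p1):
1. ~(~p1 & <>~p1), w0
2. ~<>~p1, w0
3. p1, w0
Accessibility: w0Rw0
The negation has an open branch (countermodel exists).

Not valid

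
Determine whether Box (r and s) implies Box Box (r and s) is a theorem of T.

Tableau for the negation not (Box (r and s) implies Box Box (r and s)):
1. not (Box (r and s) implies Box Box (r and s)), 0
2. Box (r and s), 0
3. not Box Box (r and s), 0
4. r and s, 0
5. r, 0
6. s, 0
7. not Box (r and s), 1
8. r and s, 1
9. r, 1
10. s, 1
11. not (r and s), 2
12. not s, 2
Accessibility: 0R0, 0R1, 1R1, 1R2, 2R2
The negation has an open branch (countermodel exists).

No, not valid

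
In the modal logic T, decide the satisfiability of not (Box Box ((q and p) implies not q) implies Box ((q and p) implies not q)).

No, unsatisfiable

1. not (Box Box ((q and p) implies not q) implies Box ((q and p) implies not q)), w0
2. Box Box ((q and p) implies not q), w0
3. not Box ((q and p) implies not q), w0
4. Box ((q and p) implies not q), w0
5. (q and p) implies not q, w0
6. not (q and p), w0
7. not p, w0
8. not ((q and p) implies not q), w1
9. q and p, w1
10. q, w1
11. p, w1
12. Box ((q and p) implies not q), w1
13. (q and p) implies not q, w1
14. not (q and p), w1
15. not p, w1
Accessibility: w0Rw0, w0Rw1, w1Rw1
Branch closes: p and not p both at w1.
All branches of the tableau close; one closing branch shown above.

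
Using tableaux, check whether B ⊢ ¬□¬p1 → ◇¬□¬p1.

Yes, valid

Tableau for the negation ¬(¬□¬p1 → ◇¬□¬p1):
1. ¬(¬□¬p1 → ◇¬□¬p1), 0
2. ¬□¬p1, 0   [¬→-rule on 1]
3. ¬◇¬□¬p1, 0   [¬→-rule on 1]
4. □¬p1, 0   [¬◇-rule on 3 via 0R0]
5. ¬p1, 0   [□-rule on 4 via 0R0]
6. p1, 1   [¬□-rule on 2: fresh world 1, 0R1]
7. □¬p1, 1   [¬◇-rule on 3 via 0R1]
8. ¬p1, 1   [□-rule on 4 via 0R1]
Accessibility: 0R0, 0R1, 1R0, 1R1
Branch closes: p1 and ¬p1 both at 1.
Every branch of the negation's tableau closes; the branch above is one of them.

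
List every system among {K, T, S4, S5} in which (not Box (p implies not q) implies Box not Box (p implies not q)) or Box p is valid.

S5

S5-tableau for the negation not ((not Box (p implies not q) implies Box not Box (p implies not q)) or Box p):
1. not ((not Box (p implies not q) implies Box not Box (p implies not q)) or Box p), u
2. not (not Box (p implies not q) implies Box not Box (p implies not q)), u
3. not Box p, u
4. not Box (p implies not q), u
5. not Box not Box (p implies not q), u
6. not p, v
7. not (p implies not q), w
8. p, w
9. q, w
10. Box (p implies not q), x
11. p implies not q, u
12. p implies not q, v
13. p implies not q, w
14. p implies not q, x
15. not q, u
16. not q, v
17. not q, w
Accessibility: uRu, uRv, uRw, uRx, vRu, vRv, vRw, vRx, wRu, wRv, wRw, wRx, xRu, xRv, xRw, xRx
Branch closes: q and not q both at w.
Every branch closes (one shown): valid in S5.
S4-tableau for the negation not ((not Box (p implies not q) implies Box not Box (p implies not q)) or Box p):
1. not ((not Box (p implies not q) implies Box not Box (p implies not q)) or Box p), u
2. not (not Box (p implies not q) implies Box not Box (p implies not q)), u
3. not Box p, u
4. not Box (p implies not q), u
5. not Box not Box (p implies not q), u
6. not p, v
7. not (p implies not q), w
8. p, w
9. q, w
10. Box (p implies not q), x
11. p implies not q, x
12. not q, x
Accessibility: uRu, uRv, uRw, uRx, vRv, wRw, xRx
Complete open branch: countermodel on an S4-frame, so not valid in S4, nor in K, T (the same frame is also a K-frame and a T-frame).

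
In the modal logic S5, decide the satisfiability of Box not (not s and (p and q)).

Satisfiable (open branch found)

1. Box not (not s and (p and q)), 0
2. not (not s and (p and q)), 0
3. not (p and q), 0
4. not q, 0
Accessibility: 0R0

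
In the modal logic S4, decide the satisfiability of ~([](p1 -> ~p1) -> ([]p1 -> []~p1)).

1. ~([](p1 -> ~p1) -> ([]p1 -> []~p1)), w0
2. [](p1 -> ~p1), w0
3. ~([]p1 -> []~p1), w0
4. []p1, w0
5. ~[]~p1, w0
6. p1 -> ~p1, w0
7. p1, w0
8. ~p1, w0
Accessibility: w0Rw0
Branch closes: p1 and ~p1 both at w0.
(One branch shown.) All branches close.

Unsatisfiable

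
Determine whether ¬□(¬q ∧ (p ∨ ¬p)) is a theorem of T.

Tableau for the negation □(¬q ∧ (p ∨ ¬p)):
1. □(¬q ∧ (p ∨ ¬p)), u
2. ¬q ∧ (p ∨ ¬p), u   [□-rule on 1 via uRu]
3. ¬q, u   [∧-rule on 2]
4. p ∨ ¬p, u   [∧-rule on 2]
5. ¬p, u   [∨-rule on 4 (branches; this branch)]
Accessibility: uRu
The negation has an open branch (countermodel exists).

No, not valid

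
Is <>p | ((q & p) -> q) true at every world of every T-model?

Valid

Tableau for the negation ~(<>p | ((q & p) -> q)):
1. ~(<>p | ((q & p) -> q)), u
2. ~<>p, u
3. ~((q & p) -> q), u
4. q & p, u
5. ~q, u
6. q, u
7. p, u
Accessibility: uRu
Branch closes: q and ~q both at u.
All branches of the negation close; one closing branch shown above.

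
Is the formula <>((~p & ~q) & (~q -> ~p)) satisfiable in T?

Satisfiable

1. <>((~p & ~q) & (~q -> ~p)), w0
2. (~p & ~q) & (~q -> ~p), w1
3. ~p & ~q, w1
4. ~q -> ~p, w1
5. ~p, w1
6. ~q, w1
Accessibility: w0Rw0, w0Rw1, w1Rw1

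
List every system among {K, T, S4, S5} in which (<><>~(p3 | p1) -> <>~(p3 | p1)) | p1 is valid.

S4, S5

T-tableau for the negation ~((<><>~(p3 | p1) -> <>~(p3 | p1)) | p1):
1. ~((<><>~(p3 | p1) -> <>~(p3 | p1)) | p1), u
2. ~(<><>~(p3 | p1) -> <>~(p3 | p1)), u
3. ~p1, u
4. <><>~(p3 | p1), u
5. ~<>~(p3 | p1), u
6. p3 | p1, u
7. p3, u
8. <>~(p3 | p1), v
9. p3 | p1, v
10. p1, v
11. ~(p3 | p1), w
12. ~p3, w
13. ~p1, w
Accessibility: uRu, uRv, vRv, vRw, wRw
Complete open branch: countermodel on a T-frame, so not valid in T, nor in K (the same frame is also a K-frame).
S4-tableau for the negation ~((<><>~(p3 | p1) -> <>~(p3 | p1)) | p1):
1. ~((<><>~(p3 | p1) -> <>~(p3 | p1)) | p1), u
2. ~(<><>~(p3 | p1) -> <>~(p3 | p1)), u
3. ~p1, u
4. <><>~(p3 | p1), u
5. ~<>~(p3 | p1), u
6. p3 | p1, u
7. p3, u
8. <>~(p3 | p1), v
9. p3 | p1, v
10. p1, v
11. ~(p3 | p1), w
12. ~p3, w
13. ~p1, w
14. p3 | p1, w
15. p1, w
Accessibility: uRu, uRv, uRw, vRv, vRw, wRw
Branch closes: p1 and ~p1 both at w.
Every branch closes (one shown): valid in S4, hence also in S5 (every theorem of S4 is a theorem of S5).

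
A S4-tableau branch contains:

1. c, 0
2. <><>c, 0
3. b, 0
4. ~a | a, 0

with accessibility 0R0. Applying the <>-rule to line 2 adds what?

a fresh world 1 with 0R1, and <>c at 1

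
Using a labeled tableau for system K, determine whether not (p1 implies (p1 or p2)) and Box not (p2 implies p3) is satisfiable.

Unsatisfiable

1. not (p1 implies (p1 or p2)) and Box not (p2 implies p3), u
2. not (p1 implies (p1 or p2)), u
3. Box not (p2 implies p3), u
4. p1, u
5. not (p1 or p2), u
6. not p1, u
7. not p2, u
Branch closes: p1 and not p1 both at u.
All branches of the tableau close; one closing branch shown above.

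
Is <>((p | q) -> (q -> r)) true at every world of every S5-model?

Not valid

Tableau for the negation ~<>((p | q) -> (q -> r)):
1. ~<>((p | q) -> (q -> r)), 0
2. ~((p | q) -> (q -> r)), 0   [~<>-rule on 1 via 0R0]
3. p | q, 0   [~->-rule on 2]
4. ~(q -> r), 0   [~->-rule on 2]
5. q, 0   [~->-rule on 4]
6. ~r, 0   [~->-rule on 4]
Accessibility: 0R0
The negation has an open branch (countermodel exists).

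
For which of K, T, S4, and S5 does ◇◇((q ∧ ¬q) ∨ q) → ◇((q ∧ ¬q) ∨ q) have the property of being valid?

T-tableau for the negation ¬(◇◇((q ∧ ¬q) ∨ q) → ◇((q ∧ ¬q) ∨ q)):
1. ¬(◇◇((q ∧ ¬q) ∨ q) → ◇((q ∧ ¬q) ∨ q)), w0
2. ◇◇((q ∧ ¬q) ∨ q), w0
3. ¬◇((q ∧ ¬q) ∨ q), w0
4. ¬((q ∧ ¬q) ∨ q), w0
5. ¬(q ∧ ¬q), w0
6. ¬q, w0
7. ◇((q ∧ ¬q) ∨ q), w1
8. ¬((q ∧ ¬q) ∨ q), w1
9. ¬(q ∧ ¬q), w1
10. ¬q, w1
11. (q ∧ ¬q) ∨ q, w2
12. q, w2
Accessibility: w0Rw0, w0Rw1, w1Rw1, w1Rw2, w2Rw2
Complete open branch: countermodel on a T-frame, so not valid in T, nor in K (the same frame is also a K-frame).
S4-tableau for the negation ¬(◇◇((q ∧ ¬q) ∨ q) → ◇((q ∧ ¬q) ∨ q)):
1. ¬(◇◇((q ∧ ¬q) ∨ q) → ◇((q ∧ ¬q) ∨ q)), w0
2. ◇◇((q ∧ ¬q) ∨ q), w0
3. ¬◇((q ∧ ¬q) ∨ q), w0
4. ¬((q ∧ ¬q) ∨ q), w0
5. ¬(q ∧ ¬q), w0
6. ¬q, w0
7. ◇((q ∧ ¬q) ∨ q), w1
8. ¬((q ∧ ¬q) ∨ q), w1
9. ¬(q ∧ ¬q), w1
10. ¬q, w1
11. (q ∧ ¬q) ∨ q, w2
12. ¬((q ∧ ¬q) ∨ q), w2
13. ¬(q ∧ ¬q), w2
14. ¬q, w2
15. q ∧ ¬q, w2
16. q, w2
Accessibility: w0Rw0, w0Rw1, w0Rw2, w1Rw1, w1Rw2, w2Rw2
Branch closes: q and ¬q both at w2.
Every branch closes (one shown): valid in S4, hence also in S5 (every theorem of S4 is a theorem of S5).

S4, S5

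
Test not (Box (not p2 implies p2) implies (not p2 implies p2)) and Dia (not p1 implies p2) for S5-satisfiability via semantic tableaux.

No, unsatisfiable

1. not (Box (not p2 implies p2) implies (not p2 implies p2)) and Dia (not p1 implies p2), 0
2. not (Box (not p2 implies p2) implies (not p2 implies p2)), 0   [and-rule on 1]
3. Dia (not p1 implies p2), 0   [and-rule on 1]
4. Box (not p2 implies p2), 0   [neg-implies-rule on 2]
5. not (not p2 implies p2), 0   [neg-implies-rule on 2]
6. not p2, 0   [neg-implies-rule on 5]
7. not p2 implies p2, 0   [Box-rule on 4 via 0R0]
8. p2, 0   [implies-rule on 7 (branches; this branch)]
Accessibility: 0R0
Branch closes: p2 and not p2 both at 0.
Every branch closes; the branch above is one of them.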